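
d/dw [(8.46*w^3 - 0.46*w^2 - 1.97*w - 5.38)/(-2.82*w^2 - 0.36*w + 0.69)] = (-23.8572*w^4 - 6.0912*w^3 + 12.1224*w^2 - 30.978*w - 3.2961)/(7.9524*w^4 + 2.0304*w^3 - 3.762*w^2 - 0.4968*w + 0.4761)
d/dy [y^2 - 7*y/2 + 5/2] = 2*y - 7/2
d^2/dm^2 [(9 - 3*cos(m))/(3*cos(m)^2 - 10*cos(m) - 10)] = 6*(-81*(1 - cos(2*m))^2*cos(m) + 78*(1 - cos(2*m))^2 + 2*cos(m) + 1508*cos(2*m) - 504*cos(3*m) + 18*cos(5*m) - 2724)/(20*cos(m) - 3*cos(2*m) + 17)^3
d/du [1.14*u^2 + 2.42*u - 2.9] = 2.28*u + 2.42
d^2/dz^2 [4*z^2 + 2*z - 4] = 8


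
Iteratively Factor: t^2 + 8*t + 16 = (t + 4)*(t + 4)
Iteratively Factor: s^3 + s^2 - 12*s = (s)*(s^2 + s - 12) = s*(s + 4)*(s - 3)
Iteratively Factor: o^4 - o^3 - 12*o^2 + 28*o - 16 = (o - 2)*(o^3 + o^2 - 10*o + 8) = (o - 2)*(o + 4)*(o^2 - 3*o + 2) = (o - 2)^2*(o + 4)*(o - 1)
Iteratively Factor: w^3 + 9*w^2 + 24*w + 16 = (w + 4)*(w^2 + 5*w + 4) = (w + 1)*(w + 4)*(w + 4)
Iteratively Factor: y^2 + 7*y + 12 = (y + 3)*(y + 4)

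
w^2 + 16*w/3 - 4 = (w - 2/3)*(w + 6)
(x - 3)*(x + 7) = x^2 + 4*x - 21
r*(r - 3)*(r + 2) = r^3 - r^2 - 6*r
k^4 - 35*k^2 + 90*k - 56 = (k - 4)*(k - 2)*(k - 1)*(k + 7)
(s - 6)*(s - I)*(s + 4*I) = s^3 - 6*s^2 + 3*I*s^2 + 4*s - 18*I*s - 24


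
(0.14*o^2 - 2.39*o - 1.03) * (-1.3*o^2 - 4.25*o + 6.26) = -0.182*o^4 + 2.512*o^3 + 12.3729*o^2 - 10.5839*o - 6.4478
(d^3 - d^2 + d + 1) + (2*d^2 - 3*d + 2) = d^3 + d^2 - 2*d + 3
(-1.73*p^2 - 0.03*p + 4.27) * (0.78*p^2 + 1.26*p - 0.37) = -1.3494*p^4 - 2.2032*p^3 + 3.9329*p^2 + 5.3913*p - 1.5799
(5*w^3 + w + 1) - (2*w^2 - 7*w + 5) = 5*w^3 - 2*w^2 + 8*w - 4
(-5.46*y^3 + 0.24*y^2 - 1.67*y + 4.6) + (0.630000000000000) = -5.46*y^3 + 0.24*y^2 - 1.67*y + 5.23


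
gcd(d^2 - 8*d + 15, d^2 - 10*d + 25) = d - 5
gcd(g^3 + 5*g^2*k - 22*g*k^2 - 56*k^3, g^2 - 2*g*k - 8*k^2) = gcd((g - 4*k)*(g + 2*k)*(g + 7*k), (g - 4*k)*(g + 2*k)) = g^2 - 2*g*k - 8*k^2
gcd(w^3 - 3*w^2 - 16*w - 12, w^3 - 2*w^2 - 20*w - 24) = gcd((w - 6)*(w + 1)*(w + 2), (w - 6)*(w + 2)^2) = w^2 - 4*w - 12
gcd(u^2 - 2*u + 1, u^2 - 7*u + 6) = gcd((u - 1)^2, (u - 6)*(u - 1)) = u - 1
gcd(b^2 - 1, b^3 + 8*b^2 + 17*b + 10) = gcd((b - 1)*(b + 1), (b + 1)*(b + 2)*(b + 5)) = b + 1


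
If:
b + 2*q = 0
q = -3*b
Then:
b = 0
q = 0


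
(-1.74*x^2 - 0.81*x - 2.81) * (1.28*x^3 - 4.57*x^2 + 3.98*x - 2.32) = -2.2272*x^5 + 6.915*x^4 - 6.8203*x^3 + 13.6547*x^2 - 9.3046*x + 6.5192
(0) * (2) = 0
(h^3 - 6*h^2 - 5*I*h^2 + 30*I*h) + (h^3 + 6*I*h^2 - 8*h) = 2*h^3 - 6*h^2 + I*h^2 - 8*h + 30*I*h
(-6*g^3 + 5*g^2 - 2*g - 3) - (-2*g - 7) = -6*g^3 + 5*g^2 + 4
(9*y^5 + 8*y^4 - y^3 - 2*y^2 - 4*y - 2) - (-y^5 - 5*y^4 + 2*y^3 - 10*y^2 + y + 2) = 10*y^5 + 13*y^4 - 3*y^3 + 8*y^2 - 5*y - 4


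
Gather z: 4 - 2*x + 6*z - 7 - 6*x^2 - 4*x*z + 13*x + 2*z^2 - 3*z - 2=-6*x^2 + 11*x + 2*z^2 + z*(3 - 4*x) - 5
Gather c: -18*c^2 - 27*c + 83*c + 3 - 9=-18*c^2 + 56*c - 6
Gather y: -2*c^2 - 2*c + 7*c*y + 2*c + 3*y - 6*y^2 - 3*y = -2*c^2 + 7*c*y - 6*y^2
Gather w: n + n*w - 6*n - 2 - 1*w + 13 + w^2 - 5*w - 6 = -5*n + w^2 + w*(n - 6) + 5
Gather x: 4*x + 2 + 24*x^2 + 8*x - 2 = 24*x^2 + 12*x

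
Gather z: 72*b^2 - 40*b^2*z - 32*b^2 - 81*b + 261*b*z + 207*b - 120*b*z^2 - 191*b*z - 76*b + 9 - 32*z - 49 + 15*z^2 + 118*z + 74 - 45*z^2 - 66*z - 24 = 40*b^2 + 50*b + z^2*(-120*b - 30) + z*(-40*b^2 + 70*b + 20) + 10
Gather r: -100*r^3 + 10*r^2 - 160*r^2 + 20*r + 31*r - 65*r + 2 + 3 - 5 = -100*r^3 - 150*r^2 - 14*r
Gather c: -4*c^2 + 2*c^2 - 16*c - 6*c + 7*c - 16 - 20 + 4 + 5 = -2*c^2 - 15*c - 27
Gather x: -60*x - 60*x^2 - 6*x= -60*x^2 - 66*x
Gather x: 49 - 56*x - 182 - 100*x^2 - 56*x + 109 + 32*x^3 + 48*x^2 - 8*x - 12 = 32*x^3 - 52*x^2 - 120*x - 36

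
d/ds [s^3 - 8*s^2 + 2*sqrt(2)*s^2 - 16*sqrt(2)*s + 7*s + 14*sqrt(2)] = 3*s^2 - 16*s + 4*sqrt(2)*s - 16*sqrt(2) + 7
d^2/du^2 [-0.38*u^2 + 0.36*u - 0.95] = -0.760000000000000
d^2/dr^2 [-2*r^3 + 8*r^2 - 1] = 16 - 12*r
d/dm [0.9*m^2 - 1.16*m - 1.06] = 1.8*m - 1.16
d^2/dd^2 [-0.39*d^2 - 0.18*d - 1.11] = -0.780000000000000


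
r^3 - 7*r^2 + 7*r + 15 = (r - 5)*(r - 3)*(r + 1)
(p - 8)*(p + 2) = p^2 - 6*p - 16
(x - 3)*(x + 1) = x^2 - 2*x - 3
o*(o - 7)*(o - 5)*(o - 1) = o^4 - 13*o^3 + 47*o^2 - 35*o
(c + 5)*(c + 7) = c^2 + 12*c + 35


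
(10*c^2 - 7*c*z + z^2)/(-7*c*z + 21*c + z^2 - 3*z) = (-10*c^2 + 7*c*z - z^2)/(7*c*z - 21*c - z^2 + 3*z)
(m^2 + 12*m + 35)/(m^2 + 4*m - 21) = (m + 5)/(m - 3)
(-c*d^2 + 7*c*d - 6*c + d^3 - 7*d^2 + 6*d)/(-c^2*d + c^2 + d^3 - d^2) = (d - 6)/(c + d)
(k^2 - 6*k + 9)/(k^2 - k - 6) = (k - 3)/(k + 2)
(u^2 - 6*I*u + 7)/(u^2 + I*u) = (u - 7*I)/u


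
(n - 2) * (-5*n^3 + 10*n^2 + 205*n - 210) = -5*n^4 + 20*n^3 + 185*n^2 - 620*n + 420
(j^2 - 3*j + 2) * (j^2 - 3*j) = j^4 - 6*j^3 + 11*j^2 - 6*j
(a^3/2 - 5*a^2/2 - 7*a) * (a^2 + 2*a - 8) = a^5/2 - 3*a^4/2 - 16*a^3 + 6*a^2 + 56*a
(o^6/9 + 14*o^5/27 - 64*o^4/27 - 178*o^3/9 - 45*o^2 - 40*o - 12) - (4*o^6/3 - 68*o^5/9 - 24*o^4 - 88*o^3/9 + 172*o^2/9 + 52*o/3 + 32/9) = -11*o^6/9 + 218*o^5/27 + 584*o^4/27 - 10*o^3 - 577*o^2/9 - 172*o/3 - 140/9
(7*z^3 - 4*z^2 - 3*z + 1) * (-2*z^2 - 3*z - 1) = -14*z^5 - 13*z^4 + 11*z^3 + 11*z^2 - 1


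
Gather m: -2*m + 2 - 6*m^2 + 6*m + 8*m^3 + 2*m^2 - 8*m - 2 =8*m^3 - 4*m^2 - 4*m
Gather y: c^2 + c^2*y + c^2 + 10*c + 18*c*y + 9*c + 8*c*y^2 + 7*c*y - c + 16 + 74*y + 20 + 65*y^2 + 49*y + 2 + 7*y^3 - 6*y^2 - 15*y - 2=2*c^2 + 18*c + 7*y^3 + y^2*(8*c + 59) + y*(c^2 + 25*c + 108) + 36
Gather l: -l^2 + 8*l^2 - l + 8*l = 7*l^2 + 7*l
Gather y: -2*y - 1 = -2*y - 1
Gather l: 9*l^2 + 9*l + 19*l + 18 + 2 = 9*l^2 + 28*l + 20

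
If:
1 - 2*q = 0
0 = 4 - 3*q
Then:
No Solution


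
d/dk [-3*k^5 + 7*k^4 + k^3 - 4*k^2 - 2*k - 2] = -15*k^4 + 28*k^3 + 3*k^2 - 8*k - 2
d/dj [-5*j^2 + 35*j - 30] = 35 - 10*j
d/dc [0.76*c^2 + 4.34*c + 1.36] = 1.52*c + 4.34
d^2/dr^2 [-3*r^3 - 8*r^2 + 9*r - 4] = -18*r - 16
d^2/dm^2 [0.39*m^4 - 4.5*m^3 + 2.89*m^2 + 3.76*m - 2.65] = 4.68*m^2 - 27.0*m + 5.78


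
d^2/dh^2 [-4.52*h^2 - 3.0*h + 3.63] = -9.04000000000000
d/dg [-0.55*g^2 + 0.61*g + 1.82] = 0.61 - 1.1*g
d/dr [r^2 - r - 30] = 2*r - 1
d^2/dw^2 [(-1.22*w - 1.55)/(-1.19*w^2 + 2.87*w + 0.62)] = ((3.3138 - 8.7108*w)*(-1.19*w^2 + 2.87*w + 0.62) - (1.22*w + 1.55)*(2.38*w - 2.87)*(4.76*w - 5.74))/(-1.19*w^2 + 2.87*w + 0.62)^3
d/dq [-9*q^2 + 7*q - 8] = 7 - 18*q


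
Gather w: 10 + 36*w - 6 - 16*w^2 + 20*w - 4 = -16*w^2 + 56*w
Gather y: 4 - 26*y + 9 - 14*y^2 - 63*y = -14*y^2 - 89*y + 13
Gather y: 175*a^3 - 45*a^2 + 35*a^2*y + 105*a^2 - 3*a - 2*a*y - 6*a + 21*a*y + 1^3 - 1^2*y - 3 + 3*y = 175*a^3 + 60*a^2 - 9*a + y*(35*a^2 + 19*a + 2) - 2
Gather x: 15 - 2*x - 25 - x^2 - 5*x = -x^2 - 7*x - 10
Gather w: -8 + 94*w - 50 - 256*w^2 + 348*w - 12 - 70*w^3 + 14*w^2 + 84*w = -70*w^3 - 242*w^2 + 526*w - 70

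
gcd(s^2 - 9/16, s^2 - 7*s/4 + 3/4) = s - 3/4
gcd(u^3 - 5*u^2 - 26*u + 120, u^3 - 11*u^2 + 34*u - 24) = u^2 - 10*u + 24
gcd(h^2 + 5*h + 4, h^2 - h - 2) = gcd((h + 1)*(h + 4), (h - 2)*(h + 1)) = h + 1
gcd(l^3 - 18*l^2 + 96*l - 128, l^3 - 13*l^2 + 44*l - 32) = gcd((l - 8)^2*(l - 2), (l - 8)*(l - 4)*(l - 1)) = l - 8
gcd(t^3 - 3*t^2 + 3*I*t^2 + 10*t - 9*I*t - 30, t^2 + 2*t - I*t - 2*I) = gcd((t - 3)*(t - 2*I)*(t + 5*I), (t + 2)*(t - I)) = 1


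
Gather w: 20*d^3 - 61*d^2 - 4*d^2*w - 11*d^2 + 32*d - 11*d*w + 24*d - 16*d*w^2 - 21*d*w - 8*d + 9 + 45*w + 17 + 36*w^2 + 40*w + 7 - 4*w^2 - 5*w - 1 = 20*d^3 - 72*d^2 + 48*d + w^2*(32 - 16*d) + w*(-4*d^2 - 32*d + 80) + 32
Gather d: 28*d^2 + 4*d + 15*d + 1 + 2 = 28*d^2 + 19*d + 3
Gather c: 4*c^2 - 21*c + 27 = 4*c^2 - 21*c + 27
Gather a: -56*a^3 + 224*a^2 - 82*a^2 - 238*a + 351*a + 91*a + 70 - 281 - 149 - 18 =-56*a^3 + 142*a^2 + 204*a - 378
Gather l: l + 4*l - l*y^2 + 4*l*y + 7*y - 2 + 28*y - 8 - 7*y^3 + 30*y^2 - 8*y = l*(-y^2 + 4*y + 5) - 7*y^3 + 30*y^2 + 27*y - 10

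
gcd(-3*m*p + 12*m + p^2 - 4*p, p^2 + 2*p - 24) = p - 4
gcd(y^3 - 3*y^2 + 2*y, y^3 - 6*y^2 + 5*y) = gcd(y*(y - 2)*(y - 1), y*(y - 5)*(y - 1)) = y^2 - y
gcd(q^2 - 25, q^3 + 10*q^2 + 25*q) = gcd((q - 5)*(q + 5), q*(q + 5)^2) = q + 5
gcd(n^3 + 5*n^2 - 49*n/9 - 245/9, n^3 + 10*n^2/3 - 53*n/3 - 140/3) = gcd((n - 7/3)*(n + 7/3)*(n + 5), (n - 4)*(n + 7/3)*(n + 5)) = n^2 + 22*n/3 + 35/3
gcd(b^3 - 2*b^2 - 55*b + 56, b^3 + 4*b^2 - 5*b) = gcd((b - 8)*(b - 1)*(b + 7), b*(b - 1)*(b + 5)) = b - 1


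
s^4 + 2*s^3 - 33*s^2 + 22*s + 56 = (s - 4)*(s - 2)*(s + 1)*(s + 7)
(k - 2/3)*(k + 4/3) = k^2 + 2*k/3 - 8/9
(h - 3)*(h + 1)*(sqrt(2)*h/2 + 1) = sqrt(2)*h^3/2 - sqrt(2)*h^2 + h^2 - 3*sqrt(2)*h/2 - 2*h - 3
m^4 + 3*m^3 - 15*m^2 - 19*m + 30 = (m - 3)*(m - 1)*(m + 2)*(m + 5)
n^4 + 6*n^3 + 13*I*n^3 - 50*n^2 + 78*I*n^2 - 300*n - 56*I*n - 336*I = (n + 6)*(n + 2*I)*(n + 4*I)*(n + 7*I)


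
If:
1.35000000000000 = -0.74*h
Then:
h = -1.82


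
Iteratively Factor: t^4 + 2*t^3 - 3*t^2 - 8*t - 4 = (t + 1)*(t^3 + t^2 - 4*t - 4) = (t + 1)*(t + 2)*(t^2 - t - 2) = (t - 2)*(t + 1)*(t + 2)*(t + 1)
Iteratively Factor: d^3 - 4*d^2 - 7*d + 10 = (d - 5)*(d^2 + d - 2) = (d - 5)*(d - 1)*(d + 2)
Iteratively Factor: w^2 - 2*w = (w - 2)*(w)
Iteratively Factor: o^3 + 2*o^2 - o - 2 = (o + 2)*(o^2 - 1) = (o + 1)*(o + 2)*(o - 1)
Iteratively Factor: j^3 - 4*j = (j + 2)*(j^2 - 2*j) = (j - 2)*(j + 2)*(j)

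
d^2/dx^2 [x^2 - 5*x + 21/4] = 2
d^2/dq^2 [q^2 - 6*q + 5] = 2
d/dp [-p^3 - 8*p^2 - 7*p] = -3*p^2 - 16*p - 7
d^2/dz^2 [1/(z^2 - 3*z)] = 2*(-z*(z - 3) + (2*z - 3)^2)/(z^3*(z - 3)^3)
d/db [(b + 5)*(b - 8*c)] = 2*b - 8*c + 5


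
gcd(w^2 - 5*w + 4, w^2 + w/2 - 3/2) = w - 1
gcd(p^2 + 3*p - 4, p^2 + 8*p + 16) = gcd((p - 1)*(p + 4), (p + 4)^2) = p + 4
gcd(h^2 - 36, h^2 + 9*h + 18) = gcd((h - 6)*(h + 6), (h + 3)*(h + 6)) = h + 6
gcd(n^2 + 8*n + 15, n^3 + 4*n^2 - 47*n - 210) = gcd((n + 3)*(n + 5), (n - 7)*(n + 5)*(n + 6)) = n + 5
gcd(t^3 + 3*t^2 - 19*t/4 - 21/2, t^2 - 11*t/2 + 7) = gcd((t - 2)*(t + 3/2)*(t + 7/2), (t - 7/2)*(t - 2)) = t - 2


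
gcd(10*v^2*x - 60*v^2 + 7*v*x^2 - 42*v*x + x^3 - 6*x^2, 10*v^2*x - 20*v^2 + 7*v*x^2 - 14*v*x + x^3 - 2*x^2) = 10*v^2 + 7*v*x + x^2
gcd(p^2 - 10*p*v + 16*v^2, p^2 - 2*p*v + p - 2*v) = p - 2*v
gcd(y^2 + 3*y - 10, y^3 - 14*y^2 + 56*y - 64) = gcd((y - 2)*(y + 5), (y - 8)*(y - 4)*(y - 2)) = y - 2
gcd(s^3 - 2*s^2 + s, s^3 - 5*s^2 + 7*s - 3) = s^2 - 2*s + 1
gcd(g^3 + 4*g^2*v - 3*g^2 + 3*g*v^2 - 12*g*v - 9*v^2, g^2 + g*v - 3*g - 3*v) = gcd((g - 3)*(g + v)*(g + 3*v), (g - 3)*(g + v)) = g^2 + g*v - 3*g - 3*v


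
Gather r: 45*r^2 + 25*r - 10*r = 45*r^2 + 15*r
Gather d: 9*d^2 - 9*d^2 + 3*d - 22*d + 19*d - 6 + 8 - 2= 0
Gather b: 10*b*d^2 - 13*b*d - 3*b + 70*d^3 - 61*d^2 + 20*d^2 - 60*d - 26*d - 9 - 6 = b*(10*d^2 - 13*d - 3) + 70*d^3 - 41*d^2 - 86*d - 15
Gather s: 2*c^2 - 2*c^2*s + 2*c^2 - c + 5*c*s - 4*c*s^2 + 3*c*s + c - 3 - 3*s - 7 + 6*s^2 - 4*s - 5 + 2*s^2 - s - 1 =4*c^2 + s^2*(8 - 4*c) + s*(-2*c^2 + 8*c - 8) - 16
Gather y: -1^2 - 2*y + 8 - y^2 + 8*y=-y^2 + 6*y + 7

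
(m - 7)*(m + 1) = m^2 - 6*m - 7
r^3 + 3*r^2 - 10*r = r*(r - 2)*(r + 5)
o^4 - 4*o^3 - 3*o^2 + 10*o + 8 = (o - 4)*(o - 2)*(o + 1)^2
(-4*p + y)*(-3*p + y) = 12*p^2 - 7*p*y + y^2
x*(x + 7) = x^2 + 7*x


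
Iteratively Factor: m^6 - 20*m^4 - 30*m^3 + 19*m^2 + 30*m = (m + 3)*(m^5 - 3*m^4 - 11*m^3 + 3*m^2 + 10*m) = m*(m + 3)*(m^4 - 3*m^3 - 11*m^2 + 3*m + 10) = m*(m - 5)*(m + 3)*(m^3 + 2*m^2 - m - 2) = m*(m - 5)*(m + 1)*(m + 3)*(m^2 + m - 2) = m*(m - 5)*(m + 1)*(m + 2)*(m + 3)*(m - 1)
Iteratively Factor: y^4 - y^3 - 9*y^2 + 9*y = (y)*(y^3 - y^2 - 9*y + 9) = y*(y - 1)*(y^2 - 9) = y*(y - 3)*(y - 1)*(y + 3)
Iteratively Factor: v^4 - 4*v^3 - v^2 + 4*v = (v - 4)*(v^3 - v) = (v - 4)*(v - 1)*(v^2 + v) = (v - 4)*(v - 1)*(v + 1)*(v)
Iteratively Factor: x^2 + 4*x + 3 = (x + 3)*(x + 1)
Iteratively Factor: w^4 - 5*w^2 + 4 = (w + 2)*(w^3 - 2*w^2 - w + 2) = (w - 2)*(w + 2)*(w^2 - 1) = (w - 2)*(w + 1)*(w + 2)*(w - 1)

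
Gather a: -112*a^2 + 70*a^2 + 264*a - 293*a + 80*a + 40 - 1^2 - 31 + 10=-42*a^2 + 51*a + 18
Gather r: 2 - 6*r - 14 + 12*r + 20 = 6*r + 8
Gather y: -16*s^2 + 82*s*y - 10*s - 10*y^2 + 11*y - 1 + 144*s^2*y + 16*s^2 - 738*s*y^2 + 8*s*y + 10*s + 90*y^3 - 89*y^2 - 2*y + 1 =90*y^3 + y^2*(-738*s - 99) + y*(144*s^2 + 90*s + 9)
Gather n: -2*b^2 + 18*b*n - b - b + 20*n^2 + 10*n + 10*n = -2*b^2 - 2*b + 20*n^2 + n*(18*b + 20)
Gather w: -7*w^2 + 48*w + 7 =-7*w^2 + 48*w + 7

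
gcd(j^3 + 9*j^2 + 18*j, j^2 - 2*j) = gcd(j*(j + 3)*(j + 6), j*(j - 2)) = j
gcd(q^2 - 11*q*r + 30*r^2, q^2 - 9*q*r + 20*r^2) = q - 5*r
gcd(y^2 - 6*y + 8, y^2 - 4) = y - 2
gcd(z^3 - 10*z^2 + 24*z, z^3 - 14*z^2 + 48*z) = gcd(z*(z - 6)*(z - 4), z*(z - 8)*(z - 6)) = z^2 - 6*z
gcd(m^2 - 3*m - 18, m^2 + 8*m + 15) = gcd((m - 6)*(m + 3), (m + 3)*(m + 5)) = m + 3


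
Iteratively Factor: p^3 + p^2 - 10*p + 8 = (p - 2)*(p^2 + 3*p - 4) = (p - 2)*(p + 4)*(p - 1)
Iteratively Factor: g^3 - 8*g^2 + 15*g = (g - 5)*(g^2 - 3*g) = (g - 5)*(g - 3)*(g)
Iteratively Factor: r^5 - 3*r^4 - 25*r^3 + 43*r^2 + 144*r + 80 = (r + 1)*(r^4 - 4*r^3 - 21*r^2 + 64*r + 80) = (r - 4)*(r + 1)*(r^3 - 21*r - 20) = (r - 4)*(r + 1)^2*(r^2 - r - 20) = (r - 5)*(r - 4)*(r + 1)^2*(r + 4)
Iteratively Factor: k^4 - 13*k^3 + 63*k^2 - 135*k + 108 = (k - 3)*(k^3 - 10*k^2 + 33*k - 36) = (k - 4)*(k - 3)*(k^2 - 6*k + 9) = (k - 4)*(k - 3)^2*(k - 3)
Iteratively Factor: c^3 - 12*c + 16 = (c + 4)*(c^2 - 4*c + 4) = (c - 2)*(c + 4)*(c - 2)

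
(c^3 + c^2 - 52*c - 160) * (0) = 0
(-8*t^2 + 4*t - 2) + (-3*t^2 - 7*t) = -11*t^2 - 3*t - 2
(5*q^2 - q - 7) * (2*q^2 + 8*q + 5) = 10*q^4 + 38*q^3 + 3*q^2 - 61*q - 35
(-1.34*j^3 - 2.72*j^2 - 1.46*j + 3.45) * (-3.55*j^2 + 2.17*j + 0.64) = 4.757*j^5 + 6.7482*j^4 - 1.577*j^3 - 17.1565*j^2 + 6.5521*j + 2.208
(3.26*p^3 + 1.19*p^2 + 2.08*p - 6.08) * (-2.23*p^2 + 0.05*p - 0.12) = -7.2698*p^5 - 2.4907*p^4 - 4.9701*p^3 + 13.5196*p^2 - 0.5536*p + 0.7296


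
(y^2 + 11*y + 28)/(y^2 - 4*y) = (y^2 + 11*y + 28)/(y*(y - 4))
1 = 1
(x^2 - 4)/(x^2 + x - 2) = (x - 2)/(x - 1)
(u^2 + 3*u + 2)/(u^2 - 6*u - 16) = (u + 1)/(u - 8)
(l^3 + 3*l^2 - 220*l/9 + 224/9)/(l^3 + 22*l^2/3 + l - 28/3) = (9*l^2 - 36*l + 32)/(3*(3*l^2 + l - 4))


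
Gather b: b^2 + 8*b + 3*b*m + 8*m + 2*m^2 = b^2 + b*(3*m + 8) + 2*m^2 + 8*m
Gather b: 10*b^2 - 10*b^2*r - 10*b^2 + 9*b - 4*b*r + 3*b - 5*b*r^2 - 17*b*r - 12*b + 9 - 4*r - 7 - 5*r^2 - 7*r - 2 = -10*b^2*r + b*(-5*r^2 - 21*r) - 5*r^2 - 11*r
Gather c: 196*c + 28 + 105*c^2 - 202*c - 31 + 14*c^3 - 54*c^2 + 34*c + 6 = 14*c^3 + 51*c^2 + 28*c + 3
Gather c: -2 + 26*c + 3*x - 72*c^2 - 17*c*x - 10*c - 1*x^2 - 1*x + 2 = -72*c^2 + c*(16 - 17*x) - x^2 + 2*x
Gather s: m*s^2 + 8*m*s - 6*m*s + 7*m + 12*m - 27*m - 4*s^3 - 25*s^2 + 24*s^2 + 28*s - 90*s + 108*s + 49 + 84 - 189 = -8*m - 4*s^3 + s^2*(m - 1) + s*(2*m + 46) - 56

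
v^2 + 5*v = v*(v + 5)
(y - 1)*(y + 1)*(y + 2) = y^3 + 2*y^2 - y - 2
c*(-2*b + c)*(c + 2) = -2*b*c^2 - 4*b*c + c^3 + 2*c^2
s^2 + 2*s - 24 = (s - 4)*(s + 6)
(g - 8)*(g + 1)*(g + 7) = g^3 - 57*g - 56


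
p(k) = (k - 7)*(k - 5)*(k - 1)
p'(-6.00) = 311.00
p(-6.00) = -1001.00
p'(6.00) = -1.00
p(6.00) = -5.00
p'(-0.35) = 56.47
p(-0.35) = -53.09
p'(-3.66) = 182.35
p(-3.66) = -430.19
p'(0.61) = 32.26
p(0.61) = -10.94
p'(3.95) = -8.89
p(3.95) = 9.45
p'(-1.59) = 95.92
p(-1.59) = -146.61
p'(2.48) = 0.97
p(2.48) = 16.86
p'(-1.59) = 95.92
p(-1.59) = -146.61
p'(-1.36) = 87.91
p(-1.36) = -125.48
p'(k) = (k - 7)*(k - 5) + (k - 7)*(k - 1) + (k - 5)*(k - 1)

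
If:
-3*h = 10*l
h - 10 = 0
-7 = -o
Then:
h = 10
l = -3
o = 7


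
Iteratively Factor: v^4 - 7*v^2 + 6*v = (v)*(v^3 - 7*v + 6) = v*(v + 3)*(v^2 - 3*v + 2) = v*(v - 1)*(v + 3)*(v - 2)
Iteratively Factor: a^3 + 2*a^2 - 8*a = (a)*(a^2 + 2*a - 8) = a*(a + 4)*(a - 2)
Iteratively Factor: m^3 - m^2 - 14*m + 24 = (m - 3)*(m^2 + 2*m - 8) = (m - 3)*(m + 4)*(m - 2)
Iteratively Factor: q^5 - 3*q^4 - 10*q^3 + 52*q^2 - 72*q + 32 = (q + 4)*(q^4 - 7*q^3 + 18*q^2 - 20*q + 8) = (q - 2)*(q + 4)*(q^3 - 5*q^2 + 8*q - 4) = (q - 2)^2*(q + 4)*(q^2 - 3*q + 2) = (q - 2)^3*(q + 4)*(q - 1)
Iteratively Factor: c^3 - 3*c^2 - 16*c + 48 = (c - 3)*(c^2 - 16) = (c - 3)*(c + 4)*(c - 4)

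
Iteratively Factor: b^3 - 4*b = (b)*(b^2 - 4) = b*(b - 2)*(b + 2)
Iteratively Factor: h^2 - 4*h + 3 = (h - 1)*(h - 3)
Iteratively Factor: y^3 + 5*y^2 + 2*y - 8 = (y - 1)*(y^2 + 6*y + 8) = (y - 1)*(y + 2)*(y + 4)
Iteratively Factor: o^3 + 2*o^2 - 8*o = (o + 4)*(o^2 - 2*o) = o*(o + 4)*(o - 2)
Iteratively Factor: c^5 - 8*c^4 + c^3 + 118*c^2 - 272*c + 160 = (c - 4)*(c^4 - 4*c^3 - 15*c^2 + 58*c - 40) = (c - 4)*(c - 2)*(c^3 - 2*c^2 - 19*c + 20) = (c - 4)*(c - 2)*(c - 1)*(c^2 - c - 20) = (c - 4)*(c - 2)*(c - 1)*(c + 4)*(c - 5)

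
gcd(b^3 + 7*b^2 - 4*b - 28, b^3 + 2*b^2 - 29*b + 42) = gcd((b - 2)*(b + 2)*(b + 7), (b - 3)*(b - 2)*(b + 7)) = b^2 + 5*b - 14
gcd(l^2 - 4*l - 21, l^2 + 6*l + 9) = l + 3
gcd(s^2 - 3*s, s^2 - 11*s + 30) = 1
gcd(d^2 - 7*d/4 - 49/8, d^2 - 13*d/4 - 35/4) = d + 7/4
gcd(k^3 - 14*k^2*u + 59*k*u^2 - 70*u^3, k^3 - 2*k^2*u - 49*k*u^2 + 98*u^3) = k^2 - 9*k*u + 14*u^2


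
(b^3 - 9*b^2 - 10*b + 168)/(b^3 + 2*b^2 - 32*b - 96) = (b - 7)/(b + 4)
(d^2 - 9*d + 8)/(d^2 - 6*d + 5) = (d - 8)/(d - 5)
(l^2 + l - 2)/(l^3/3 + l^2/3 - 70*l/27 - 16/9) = 27*(l^2 + l - 2)/(9*l^3 + 9*l^2 - 70*l - 48)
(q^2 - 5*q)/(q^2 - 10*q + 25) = q/(q - 5)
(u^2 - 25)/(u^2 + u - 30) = (u + 5)/(u + 6)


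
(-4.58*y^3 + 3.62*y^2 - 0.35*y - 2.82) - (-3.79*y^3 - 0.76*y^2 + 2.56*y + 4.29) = -0.79*y^3 + 4.38*y^2 - 2.91*y - 7.11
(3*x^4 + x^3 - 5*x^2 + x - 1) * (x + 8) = 3*x^5 + 25*x^4 + 3*x^3 - 39*x^2 + 7*x - 8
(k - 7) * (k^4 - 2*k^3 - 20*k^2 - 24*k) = k^5 - 9*k^4 - 6*k^3 + 116*k^2 + 168*k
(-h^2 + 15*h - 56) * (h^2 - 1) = -h^4 + 15*h^3 - 55*h^2 - 15*h + 56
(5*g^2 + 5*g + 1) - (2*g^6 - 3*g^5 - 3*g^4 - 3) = -2*g^6 + 3*g^5 + 3*g^4 + 5*g^2 + 5*g + 4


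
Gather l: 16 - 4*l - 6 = 10 - 4*l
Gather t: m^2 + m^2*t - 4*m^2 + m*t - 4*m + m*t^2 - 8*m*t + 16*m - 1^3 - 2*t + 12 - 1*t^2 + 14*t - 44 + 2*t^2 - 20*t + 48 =-3*m^2 + 12*m + t^2*(m + 1) + t*(m^2 - 7*m - 8) + 15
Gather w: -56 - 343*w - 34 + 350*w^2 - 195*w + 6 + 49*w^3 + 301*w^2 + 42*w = 49*w^3 + 651*w^2 - 496*w - 84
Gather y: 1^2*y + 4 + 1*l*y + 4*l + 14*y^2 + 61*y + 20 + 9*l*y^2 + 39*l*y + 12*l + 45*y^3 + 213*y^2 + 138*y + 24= 16*l + 45*y^3 + y^2*(9*l + 227) + y*(40*l + 200) + 48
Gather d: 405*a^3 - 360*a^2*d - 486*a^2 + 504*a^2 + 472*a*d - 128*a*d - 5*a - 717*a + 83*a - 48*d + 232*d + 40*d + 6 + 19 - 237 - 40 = 405*a^3 + 18*a^2 - 639*a + d*(-360*a^2 + 344*a + 224) - 252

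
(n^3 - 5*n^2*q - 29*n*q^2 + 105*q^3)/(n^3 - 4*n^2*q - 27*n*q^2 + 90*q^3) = (-n + 7*q)/(-n + 6*q)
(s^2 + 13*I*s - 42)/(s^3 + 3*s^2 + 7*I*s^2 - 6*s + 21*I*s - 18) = (s + 7*I)/(s^2 + s*(3 + I) + 3*I)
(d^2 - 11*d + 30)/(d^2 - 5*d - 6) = (d - 5)/(d + 1)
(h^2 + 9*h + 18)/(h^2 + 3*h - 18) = (h + 3)/(h - 3)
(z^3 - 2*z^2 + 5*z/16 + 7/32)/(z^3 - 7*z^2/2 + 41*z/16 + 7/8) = (z - 1/2)/(z - 2)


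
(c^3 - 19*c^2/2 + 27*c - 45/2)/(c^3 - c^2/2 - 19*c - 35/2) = (2*c^2 - 9*c + 9)/(2*c^2 + 9*c + 7)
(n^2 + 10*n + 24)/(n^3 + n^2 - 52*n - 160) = (n + 6)/(n^2 - 3*n - 40)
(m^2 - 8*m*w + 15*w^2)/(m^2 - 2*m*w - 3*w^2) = (m - 5*w)/(m + w)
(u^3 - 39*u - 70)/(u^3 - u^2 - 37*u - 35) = (u + 2)/(u + 1)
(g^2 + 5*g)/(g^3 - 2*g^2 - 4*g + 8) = g*(g + 5)/(g^3 - 2*g^2 - 4*g + 8)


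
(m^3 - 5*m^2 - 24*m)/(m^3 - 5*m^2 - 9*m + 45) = m*(m - 8)/(m^2 - 8*m + 15)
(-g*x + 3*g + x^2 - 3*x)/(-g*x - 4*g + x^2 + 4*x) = (x - 3)/(x + 4)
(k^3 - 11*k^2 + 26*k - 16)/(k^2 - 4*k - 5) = (-k^3 + 11*k^2 - 26*k + 16)/(-k^2 + 4*k + 5)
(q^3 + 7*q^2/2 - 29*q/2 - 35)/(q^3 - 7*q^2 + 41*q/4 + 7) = 2*(q^2 + 7*q + 10)/(2*q^2 - 7*q - 4)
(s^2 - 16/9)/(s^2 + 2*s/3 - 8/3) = (s + 4/3)/(s + 2)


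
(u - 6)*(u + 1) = u^2 - 5*u - 6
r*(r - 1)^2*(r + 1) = r^4 - r^3 - r^2 + r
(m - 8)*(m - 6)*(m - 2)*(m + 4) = m^4 - 12*m^3 + 12*m^2 + 208*m - 384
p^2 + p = p*(p + 1)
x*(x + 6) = x^2 + 6*x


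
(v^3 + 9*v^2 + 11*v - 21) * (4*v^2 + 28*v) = 4*v^5 + 64*v^4 + 296*v^3 + 224*v^2 - 588*v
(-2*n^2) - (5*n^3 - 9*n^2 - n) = -5*n^3 + 7*n^2 + n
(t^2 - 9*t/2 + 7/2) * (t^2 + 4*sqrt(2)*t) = t^4 - 9*t^3/2 + 4*sqrt(2)*t^3 - 18*sqrt(2)*t^2 + 7*t^2/2 + 14*sqrt(2)*t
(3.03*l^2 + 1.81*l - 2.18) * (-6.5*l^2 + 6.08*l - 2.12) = -19.695*l^4 + 6.6574*l^3 + 18.7512*l^2 - 17.0916*l + 4.6216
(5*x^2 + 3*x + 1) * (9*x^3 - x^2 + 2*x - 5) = 45*x^5 + 22*x^4 + 16*x^3 - 20*x^2 - 13*x - 5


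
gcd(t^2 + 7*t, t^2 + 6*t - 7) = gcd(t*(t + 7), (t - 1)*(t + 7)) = t + 7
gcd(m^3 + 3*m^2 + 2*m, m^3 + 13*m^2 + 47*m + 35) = m + 1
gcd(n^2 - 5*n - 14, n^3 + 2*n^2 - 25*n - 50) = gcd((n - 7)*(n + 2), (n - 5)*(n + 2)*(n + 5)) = n + 2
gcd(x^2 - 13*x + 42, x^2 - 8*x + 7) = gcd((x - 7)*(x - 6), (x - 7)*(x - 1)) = x - 7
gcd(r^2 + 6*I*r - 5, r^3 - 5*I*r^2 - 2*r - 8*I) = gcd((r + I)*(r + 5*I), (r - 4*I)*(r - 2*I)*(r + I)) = r + I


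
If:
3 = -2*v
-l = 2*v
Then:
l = 3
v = -3/2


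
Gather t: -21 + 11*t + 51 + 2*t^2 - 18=2*t^2 + 11*t + 12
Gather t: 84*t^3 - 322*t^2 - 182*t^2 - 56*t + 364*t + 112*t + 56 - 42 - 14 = 84*t^3 - 504*t^2 + 420*t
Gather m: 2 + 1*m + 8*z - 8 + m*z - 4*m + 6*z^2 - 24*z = m*(z - 3) + 6*z^2 - 16*z - 6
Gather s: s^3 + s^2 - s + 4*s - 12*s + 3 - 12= s^3 + s^2 - 9*s - 9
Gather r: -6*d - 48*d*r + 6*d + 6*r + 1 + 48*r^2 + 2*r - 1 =48*r^2 + r*(8 - 48*d)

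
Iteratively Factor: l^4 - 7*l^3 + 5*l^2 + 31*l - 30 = (l - 1)*(l^3 - 6*l^2 - l + 30) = (l - 1)*(l + 2)*(l^2 - 8*l + 15) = (l - 5)*(l - 1)*(l + 2)*(l - 3)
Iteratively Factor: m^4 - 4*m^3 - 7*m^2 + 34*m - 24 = (m - 2)*(m^3 - 2*m^2 - 11*m + 12) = (m - 2)*(m - 1)*(m^2 - m - 12) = (m - 2)*(m - 1)*(m + 3)*(m - 4)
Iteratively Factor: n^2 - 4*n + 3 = (n - 3)*(n - 1)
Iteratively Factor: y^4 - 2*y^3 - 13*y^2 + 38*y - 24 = (y + 4)*(y^3 - 6*y^2 + 11*y - 6) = (y - 2)*(y + 4)*(y^2 - 4*y + 3) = (y - 3)*(y - 2)*(y + 4)*(y - 1)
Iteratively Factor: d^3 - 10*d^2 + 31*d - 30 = (d - 3)*(d^2 - 7*d + 10) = (d - 3)*(d - 2)*(d - 5)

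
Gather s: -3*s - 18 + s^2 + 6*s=s^2 + 3*s - 18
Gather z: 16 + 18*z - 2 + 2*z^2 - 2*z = 2*z^2 + 16*z + 14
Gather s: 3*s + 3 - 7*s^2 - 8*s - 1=-7*s^2 - 5*s + 2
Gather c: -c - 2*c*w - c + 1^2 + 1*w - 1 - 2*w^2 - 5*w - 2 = c*(-2*w - 2) - 2*w^2 - 4*w - 2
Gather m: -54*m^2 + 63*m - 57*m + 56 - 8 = -54*m^2 + 6*m + 48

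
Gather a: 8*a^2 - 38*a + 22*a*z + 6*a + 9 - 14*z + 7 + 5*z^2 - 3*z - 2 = 8*a^2 + a*(22*z - 32) + 5*z^2 - 17*z + 14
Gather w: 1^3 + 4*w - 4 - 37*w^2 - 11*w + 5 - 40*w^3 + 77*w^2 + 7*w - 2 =-40*w^3 + 40*w^2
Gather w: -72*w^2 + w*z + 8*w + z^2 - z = -72*w^2 + w*(z + 8) + z^2 - z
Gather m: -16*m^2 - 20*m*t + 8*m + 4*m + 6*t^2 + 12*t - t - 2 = -16*m^2 + m*(12 - 20*t) + 6*t^2 + 11*t - 2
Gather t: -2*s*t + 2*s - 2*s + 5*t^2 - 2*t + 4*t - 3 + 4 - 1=5*t^2 + t*(2 - 2*s)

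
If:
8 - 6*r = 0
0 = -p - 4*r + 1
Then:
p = -13/3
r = 4/3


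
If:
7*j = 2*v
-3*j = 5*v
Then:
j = 0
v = 0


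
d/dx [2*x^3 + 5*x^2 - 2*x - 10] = 6*x^2 + 10*x - 2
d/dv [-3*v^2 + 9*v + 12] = 9 - 6*v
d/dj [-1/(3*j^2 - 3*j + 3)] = (2*j - 1)/(3*(j^2 - j + 1)^2)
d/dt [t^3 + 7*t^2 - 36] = t*(3*t + 14)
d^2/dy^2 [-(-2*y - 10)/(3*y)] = 20/(3*y^3)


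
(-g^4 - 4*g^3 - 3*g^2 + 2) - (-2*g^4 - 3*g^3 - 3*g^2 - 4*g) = g^4 - g^3 + 4*g + 2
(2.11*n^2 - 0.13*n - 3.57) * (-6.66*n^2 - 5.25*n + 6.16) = -14.0526*n^4 - 10.2117*n^3 + 37.4563*n^2 + 17.9417*n - 21.9912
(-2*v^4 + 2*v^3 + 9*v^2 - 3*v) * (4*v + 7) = -8*v^5 - 6*v^4 + 50*v^3 + 51*v^2 - 21*v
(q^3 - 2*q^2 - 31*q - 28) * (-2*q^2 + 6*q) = -2*q^5 + 10*q^4 + 50*q^3 - 130*q^2 - 168*q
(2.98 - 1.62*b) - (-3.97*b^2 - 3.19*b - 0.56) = 3.97*b^2 + 1.57*b + 3.54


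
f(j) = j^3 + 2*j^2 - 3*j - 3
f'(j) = 3*j^2 + 4*j - 3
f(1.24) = -1.74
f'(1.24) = 6.57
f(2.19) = 10.53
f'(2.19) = 20.15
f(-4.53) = -41.33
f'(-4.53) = 40.44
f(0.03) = -3.09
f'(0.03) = -2.88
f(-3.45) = -9.91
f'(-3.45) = 18.91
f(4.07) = 85.34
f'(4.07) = 62.97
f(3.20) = 40.65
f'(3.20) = 40.52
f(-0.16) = -2.47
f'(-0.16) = -3.56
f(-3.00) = -3.00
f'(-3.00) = 12.00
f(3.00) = 33.00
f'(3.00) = 36.00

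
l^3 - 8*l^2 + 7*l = l*(l - 7)*(l - 1)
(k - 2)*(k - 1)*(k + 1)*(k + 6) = k^4 + 4*k^3 - 13*k^2 - 4*k + 12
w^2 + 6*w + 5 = (w + 1)*(w + 5)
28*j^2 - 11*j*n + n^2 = (-7*j + n)*(-4*j + n)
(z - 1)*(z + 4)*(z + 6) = z^3 + 9*z^2 + 14*z - 24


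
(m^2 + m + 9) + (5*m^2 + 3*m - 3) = 6*m^2 + 4*m + 6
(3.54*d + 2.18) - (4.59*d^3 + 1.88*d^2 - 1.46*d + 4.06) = -4.59*d^3 - 1.88*d^2 + 5.0*d - 1.88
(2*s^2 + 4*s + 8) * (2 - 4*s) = -8*s^3 - 12*s^2 - 24*s + 16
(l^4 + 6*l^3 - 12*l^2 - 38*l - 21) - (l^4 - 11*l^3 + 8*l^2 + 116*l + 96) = 17*l^3 - 20*l^2 - 154*l - 117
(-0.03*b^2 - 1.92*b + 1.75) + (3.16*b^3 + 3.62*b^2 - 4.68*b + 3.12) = 3.16*b^3 + 3.59*b^2 - 6.6*b + 4.87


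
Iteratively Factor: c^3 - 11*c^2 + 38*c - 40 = (c - 5)*(c^2 - 6*c + 8) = (c - 5)*(c - 4)*(c - 2)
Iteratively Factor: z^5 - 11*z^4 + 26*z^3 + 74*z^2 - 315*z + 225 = (z - 5)*(z^4 - 6*z^3 - 4*z^2 + 54*z - 45) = (z - 5)*(z + 3)*(z^3 - 9*z^2 + 23*z - 15) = (z - 5)^2*(z + 3)*(z^2 - 4*z + 3) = (z - 5)^2*(z - 1)*(z + 3)*(z - 3)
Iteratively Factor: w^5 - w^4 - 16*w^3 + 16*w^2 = (w - 1)*(w^4 - 16*w^2) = (w - 4)*(w - 1)*(w^3 + 4*w^2) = (w - 4)*(w - 1)*(w + 4)*(w^2) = w*(w - 4)*(w - 1)*(w + 4)*(w)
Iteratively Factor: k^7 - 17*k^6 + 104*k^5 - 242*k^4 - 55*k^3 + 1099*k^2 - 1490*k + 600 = (k - 3)*(k^6 - 14*k^5 + 62*k^4 - 56*k^3 - 223*k^2 + 430*k - 200) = (k - 5)*(k - 3)*(k^5 - 9*k^4 + 17*k^3 + 29*k^2 - 78*k + 40) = (k - 5)^2*(k - 3)*(k^4 - 4*k^3 - 3*k^2 + 14*k - 8) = (k - 5)^2*(k - 3)*(k - 1)*(k^3 - 3*k^2 - 6*k + 8) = (k - 5)^2*(k - 3)*(k - 1)^2*(k^2 - 2*k - 8) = (k - 5)^2*(k - 4)*(k - 3)*(k - 1)^2*(k + 2)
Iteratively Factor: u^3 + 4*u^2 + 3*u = (u + 1)*(u^2 + 3*u) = (u + 1)*(u + 3)*(u)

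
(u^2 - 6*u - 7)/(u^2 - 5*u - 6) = (u - 7)/(u - 6)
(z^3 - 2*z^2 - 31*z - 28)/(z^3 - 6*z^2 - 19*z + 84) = (z + 1)/(z - 3)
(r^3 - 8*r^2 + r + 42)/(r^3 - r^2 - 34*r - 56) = (r - 3)/(r + 4)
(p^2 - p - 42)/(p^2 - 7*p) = (p + 6)/p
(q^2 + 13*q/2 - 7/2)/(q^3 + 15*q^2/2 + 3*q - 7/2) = 1/(q + 1)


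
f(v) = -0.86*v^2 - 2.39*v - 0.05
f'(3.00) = -7.55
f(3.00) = -14.96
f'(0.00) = -2.39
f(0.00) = -0.05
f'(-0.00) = -2.39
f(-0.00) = -0.05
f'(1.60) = -5.14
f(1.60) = -6.08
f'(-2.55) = 2.00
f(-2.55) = 0.45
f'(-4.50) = 5.35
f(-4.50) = -6.71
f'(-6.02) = 7.96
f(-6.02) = -16.83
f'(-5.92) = 7.79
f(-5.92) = -16.04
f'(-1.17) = -0.38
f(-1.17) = 1.57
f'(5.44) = -11.75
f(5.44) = -38.50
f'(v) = -1.72*v - 2.39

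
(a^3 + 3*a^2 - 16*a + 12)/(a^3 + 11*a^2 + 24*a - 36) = (a - 2)/(a + 6)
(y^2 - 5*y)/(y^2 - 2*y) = (y - 5)/(y - 2)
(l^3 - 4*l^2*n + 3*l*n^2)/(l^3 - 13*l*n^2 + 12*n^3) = l/(l + 4*n)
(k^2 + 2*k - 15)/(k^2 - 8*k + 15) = (k + 5)/(k - 5)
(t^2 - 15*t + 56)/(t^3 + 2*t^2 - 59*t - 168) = (t - 7)/(t^2 + 10*t + 21)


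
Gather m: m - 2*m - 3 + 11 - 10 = -m - 2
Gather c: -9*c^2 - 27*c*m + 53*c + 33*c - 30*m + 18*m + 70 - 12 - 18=-9*c^2 + c*(86 - 27*m) - 12*m + 40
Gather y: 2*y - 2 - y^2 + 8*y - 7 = -y^2 + 10*y - 9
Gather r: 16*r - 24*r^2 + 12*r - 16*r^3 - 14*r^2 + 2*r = -16*r^3 - 38*r^2 + 30*r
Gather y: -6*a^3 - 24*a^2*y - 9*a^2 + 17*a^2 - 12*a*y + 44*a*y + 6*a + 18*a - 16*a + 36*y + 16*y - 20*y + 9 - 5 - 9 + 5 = -6*a^3 + 8*a^2 + 8*a + y*(-24*a^2 + 32*a + 32)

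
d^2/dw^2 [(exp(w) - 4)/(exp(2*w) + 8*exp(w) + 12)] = (exp(4*w) - 24*exp(3*w) - 168*exp(2*w) - 160*exp(w) + 528)*exp(w)/(exp(6*w) + 24*exp(5*w) + 228*exp(4*w) + 1088*exp(3*w) + 2736*exp(2*w) + 3456*exp(w) + 1728)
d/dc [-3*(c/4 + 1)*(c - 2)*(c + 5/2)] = -9*c^2/4 - 27*c/4 + 9/4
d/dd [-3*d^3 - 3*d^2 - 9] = 3*d*(-3*d - 2)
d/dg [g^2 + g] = 2*g + 1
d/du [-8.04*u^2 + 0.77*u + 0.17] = 0.77 - 16.08*u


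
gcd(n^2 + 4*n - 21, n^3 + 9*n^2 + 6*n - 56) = n + 7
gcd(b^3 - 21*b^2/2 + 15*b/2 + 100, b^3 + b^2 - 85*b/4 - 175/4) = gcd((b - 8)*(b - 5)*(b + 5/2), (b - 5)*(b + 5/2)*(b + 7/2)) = b^2 - 5*b/2 - 25/2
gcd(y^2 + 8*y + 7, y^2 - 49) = y + 7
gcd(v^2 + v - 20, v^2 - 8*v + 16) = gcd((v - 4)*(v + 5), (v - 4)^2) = v - 4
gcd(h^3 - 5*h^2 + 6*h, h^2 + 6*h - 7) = 1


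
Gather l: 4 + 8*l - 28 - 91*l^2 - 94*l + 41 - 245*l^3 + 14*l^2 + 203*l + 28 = -245*l^3 - 77*l^2 + 117*l + 45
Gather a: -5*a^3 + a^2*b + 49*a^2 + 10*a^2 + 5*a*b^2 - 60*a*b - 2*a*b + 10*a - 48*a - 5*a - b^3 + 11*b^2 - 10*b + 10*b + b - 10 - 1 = -5*a^3 + a^2*(b + 59) + a*(5*b^2 - 62*b - 43) - b^3 + 11*b^2 + b - 11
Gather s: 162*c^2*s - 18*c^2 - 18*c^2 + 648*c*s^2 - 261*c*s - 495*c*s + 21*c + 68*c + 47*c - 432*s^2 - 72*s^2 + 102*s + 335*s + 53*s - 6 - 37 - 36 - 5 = -36*c^2 + 136*c + s^2*(648*c - 504) + s*(162*c^2 - 756*c + 490) - 84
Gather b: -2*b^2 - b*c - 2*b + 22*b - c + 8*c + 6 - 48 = -2*b^2 + b*(20 - c) + 7*c - 42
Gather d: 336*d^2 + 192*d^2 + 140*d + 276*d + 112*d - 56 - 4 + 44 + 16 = 528*d^2 + 528*d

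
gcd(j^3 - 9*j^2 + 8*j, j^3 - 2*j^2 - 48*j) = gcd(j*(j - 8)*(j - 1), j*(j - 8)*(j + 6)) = j^2 - 8*j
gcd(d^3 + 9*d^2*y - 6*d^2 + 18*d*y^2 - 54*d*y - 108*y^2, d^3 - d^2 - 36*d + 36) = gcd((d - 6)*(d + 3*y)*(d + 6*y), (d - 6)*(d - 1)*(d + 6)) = d - 6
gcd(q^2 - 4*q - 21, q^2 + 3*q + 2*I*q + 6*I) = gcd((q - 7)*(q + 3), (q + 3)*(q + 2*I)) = q + 3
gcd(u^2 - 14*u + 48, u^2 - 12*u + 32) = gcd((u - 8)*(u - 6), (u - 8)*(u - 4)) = u - 8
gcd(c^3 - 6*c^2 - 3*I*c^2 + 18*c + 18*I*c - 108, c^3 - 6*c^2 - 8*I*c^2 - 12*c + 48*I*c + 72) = c^2 + c*(-6 - 6*I) + 36*I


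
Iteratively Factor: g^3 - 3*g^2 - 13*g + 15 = (g - 1)*(g^2 - 2*g - 15) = (g - 1)*(g + 3)*(g - 5)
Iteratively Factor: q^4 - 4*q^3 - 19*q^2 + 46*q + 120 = (q - 4)*(q^3 - 19*q - 30) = (q - 4)*(q + 3)*(q^2 - 3*q - 10) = (q - 4)*(q + 2)*(q + 3)*(q - 5)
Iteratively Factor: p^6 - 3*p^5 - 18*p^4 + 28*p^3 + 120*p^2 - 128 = (p + 2)*(p^5 - 5*p^4 - 8*p^3 + 44*p^2 + 32*p - 64) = (p - 4)*(p + 2)*(p^4 - p^3 - 12*p^2 - 4*p + 16) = (p - 4)^2*(p + 2)*(p^3 + 3*p^2 - 4) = (p - 4)^2*(p - 1)*(p + 2)*(p^2 + 4*p + 4) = (p - 4)^2*(p - 1)*(p + 2)^2*(p + 2)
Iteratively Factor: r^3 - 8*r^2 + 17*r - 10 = (r - 1)*(r^2 - 7*r + 10) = (r - 5)*(r - 1)*(r - 2)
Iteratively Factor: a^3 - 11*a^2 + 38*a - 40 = (a - 5)*(a^2 - 6*a + 8) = (a - 5)*(a - 4)*(a - 2)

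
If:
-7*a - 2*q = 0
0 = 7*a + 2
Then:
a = -2/7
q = 1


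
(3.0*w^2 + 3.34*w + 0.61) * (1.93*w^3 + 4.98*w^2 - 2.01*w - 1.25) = 5.79*w^5 + 21.3862*w^4 + 11.7805*w^3 - 7.4256*w^2 - 5.4011*w - 0.7625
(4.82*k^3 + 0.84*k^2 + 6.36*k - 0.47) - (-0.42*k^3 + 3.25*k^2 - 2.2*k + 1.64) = 5.24*k^3 - 2.41*k^2 + 8.56*k - 2.11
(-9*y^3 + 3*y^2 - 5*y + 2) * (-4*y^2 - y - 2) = 36*y^5 - 3*y^4 + 35*y^3 - 9*y^2 + 8*y - 4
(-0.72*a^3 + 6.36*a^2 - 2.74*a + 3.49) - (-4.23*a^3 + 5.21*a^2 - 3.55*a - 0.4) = 3.51*a^3 + 1.15*a^2 + 0.81*a + 3.89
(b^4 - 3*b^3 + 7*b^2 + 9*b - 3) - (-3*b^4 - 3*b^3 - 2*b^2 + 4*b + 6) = 4*b^4 + 9*b^2 + 5*b - 9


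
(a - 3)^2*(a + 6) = a^3 - 27*a + 54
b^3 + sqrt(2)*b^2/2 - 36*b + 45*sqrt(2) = (b - 3*sqrt(2))*(b - 3*sqrt(2)/2)*(b + 5*sqrt(2))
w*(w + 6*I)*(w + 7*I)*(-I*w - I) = -I*w^4 + 13*w^3 - I*w^3 + 13*w^2 + 42*I*w^2 + 42*I*w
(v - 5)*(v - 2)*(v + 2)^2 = v^4 - 3*v^3 - 14*v^2 + 12*v + 40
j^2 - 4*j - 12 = (j - 6)*(j + 2)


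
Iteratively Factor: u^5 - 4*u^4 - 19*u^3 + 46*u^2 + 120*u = (u - 4)*(u^4 - 19*u^2 - 30*u) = (u - 4)*(u + 3)*(u^3 - 3*u^2 - 10*u) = (u - 4)*(u + 2)*(u + 3)*(u^2 - 5*u) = u*(u - 4)*(u + 2)*(u + 3)*(u - 5)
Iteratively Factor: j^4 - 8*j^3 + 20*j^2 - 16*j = (j - 4)*(j^3 - 4*j^2 + 4*j) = j*(j - 4)*(j^2 - 4*j + 4) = j*(j - 4)*(j - 2)*(j - 2)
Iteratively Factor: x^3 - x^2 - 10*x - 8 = (x + 1)*(x^2 - 2*x - 8) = (x - 4)*(x + 1)*(x + 2)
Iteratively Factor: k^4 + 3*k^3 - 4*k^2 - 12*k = (k)*(k^3 + 3*k^2 - 4*k - 12) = k*(k + 2)*(k^2 + k - 6) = k*(k + 2)*(k + 3)*(k - 2)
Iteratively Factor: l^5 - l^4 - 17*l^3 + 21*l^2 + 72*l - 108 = (l - 2)*(l^4 + l^3 - 15*l^2 - 9*l + 54) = (l - 2)*(l + 3)*(l^3 - 2*l^2 - 9*l + 18) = (l - 2)*(l + 3)^2*(l^2 - 5*l + 6) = (l - 3)*(l - 2)*(l + 3)^2*(l - 2)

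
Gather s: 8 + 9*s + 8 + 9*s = 18*s + 16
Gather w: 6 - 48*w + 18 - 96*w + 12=36 - 144*w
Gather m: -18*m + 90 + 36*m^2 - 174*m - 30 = 36*m^2 - 192*m + 60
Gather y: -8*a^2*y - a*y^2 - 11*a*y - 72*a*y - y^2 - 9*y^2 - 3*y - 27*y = y^2*(-a - 10) + y*(-8*a^2 - 83*a - 30)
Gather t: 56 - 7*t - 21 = 35 - 7*t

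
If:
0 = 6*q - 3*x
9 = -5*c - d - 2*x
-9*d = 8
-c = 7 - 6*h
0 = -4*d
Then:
No Solution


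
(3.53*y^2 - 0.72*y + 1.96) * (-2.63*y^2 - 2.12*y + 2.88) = -9.2839*y^4 - 5.59*y^3 + 6.538*y^2 - 6.2288*y + 5.6448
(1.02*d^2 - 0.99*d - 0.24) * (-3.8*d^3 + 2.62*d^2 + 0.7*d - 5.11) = -3.876*d^5 + 6.4344*d^4 - 0.9678*d^3 - 6.534*d^2 + 4.8909*d + 1.2264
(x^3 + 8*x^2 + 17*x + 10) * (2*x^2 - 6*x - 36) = 2*x^5 + 10*x^4 - 50*x^3 - 370*x^2 - 672*x - 360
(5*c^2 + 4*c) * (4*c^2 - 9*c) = 20*c^4 - 29*c^3 - 36*c^2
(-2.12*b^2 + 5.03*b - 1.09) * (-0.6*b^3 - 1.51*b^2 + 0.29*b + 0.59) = 1.272*b^5 + 0.1832*b^4 - 7.5561*b^3 + 1.8538*b^2 + 2.6516*b - 0.6431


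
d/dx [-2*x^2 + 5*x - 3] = 5 - 4*x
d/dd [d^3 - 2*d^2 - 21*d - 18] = 3*d^2 - 4*d - 21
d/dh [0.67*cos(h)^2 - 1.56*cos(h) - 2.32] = (1.56 - 1.34*cos(h))*sin(h)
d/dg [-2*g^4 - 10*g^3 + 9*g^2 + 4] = 2*g*(-4*g^2 - 15*g + 9)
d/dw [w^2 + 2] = 2*w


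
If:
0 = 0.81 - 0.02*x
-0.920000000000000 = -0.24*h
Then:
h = 3.83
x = 40.50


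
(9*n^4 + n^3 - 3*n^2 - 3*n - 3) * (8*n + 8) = 72*n^5 + 80*n^4 - 16*n^3 - 48*n^2 - 48*n - 24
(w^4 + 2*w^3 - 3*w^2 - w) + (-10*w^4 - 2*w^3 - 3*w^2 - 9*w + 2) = -9*w^4 - 6*w^2 - 10*w + 2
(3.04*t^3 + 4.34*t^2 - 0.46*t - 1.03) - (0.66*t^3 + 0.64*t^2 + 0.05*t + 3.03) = 2.38*t^3 + 3.7*t^2 - 0.51*t - 4.06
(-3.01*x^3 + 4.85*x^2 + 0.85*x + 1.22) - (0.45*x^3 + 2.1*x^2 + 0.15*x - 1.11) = -3.46*x^3 + 2.75*x^2 + 0.7*x + 2.33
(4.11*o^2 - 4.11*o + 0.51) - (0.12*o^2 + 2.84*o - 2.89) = 3.99*o^2 - 6.95*o + 3.4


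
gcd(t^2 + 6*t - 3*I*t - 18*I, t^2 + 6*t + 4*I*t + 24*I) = t + 6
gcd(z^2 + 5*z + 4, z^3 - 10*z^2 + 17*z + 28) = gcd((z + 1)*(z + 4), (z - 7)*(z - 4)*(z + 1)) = z + 1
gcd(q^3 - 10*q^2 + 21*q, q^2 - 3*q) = q^2 - 3*q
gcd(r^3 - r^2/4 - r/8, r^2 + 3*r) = r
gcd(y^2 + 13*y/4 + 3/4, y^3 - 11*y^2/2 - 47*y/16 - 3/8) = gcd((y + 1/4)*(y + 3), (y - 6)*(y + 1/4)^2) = y + 1/4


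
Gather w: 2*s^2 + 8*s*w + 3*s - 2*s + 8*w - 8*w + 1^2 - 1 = 2*s^2 + 8*s*w + s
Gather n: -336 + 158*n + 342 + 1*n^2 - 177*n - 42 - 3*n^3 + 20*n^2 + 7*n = -3*n^3 + 21*n^2 - 12*n - 36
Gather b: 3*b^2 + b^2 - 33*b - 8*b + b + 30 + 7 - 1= 4*b^2 - 40*b + 36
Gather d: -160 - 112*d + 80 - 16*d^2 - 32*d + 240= -16*d^2 - 144*d + 160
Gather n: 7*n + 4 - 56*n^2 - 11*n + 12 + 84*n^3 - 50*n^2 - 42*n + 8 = 84*n^3 - 106*n^2 - 46*n + 24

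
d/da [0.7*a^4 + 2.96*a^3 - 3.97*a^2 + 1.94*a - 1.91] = 2.8*a^3 + 8.88*a^2 - 7.94*a + 1.94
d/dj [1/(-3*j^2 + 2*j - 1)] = 2*(3*j - 1)/(3*j^2 - 2*j + 1)^2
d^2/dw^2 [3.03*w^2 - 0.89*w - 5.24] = 6.06000000000000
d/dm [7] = 0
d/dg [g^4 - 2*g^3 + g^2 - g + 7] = 4*g^3 - 6*g^2 + 2*g - 1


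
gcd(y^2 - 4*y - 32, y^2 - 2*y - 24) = y + 4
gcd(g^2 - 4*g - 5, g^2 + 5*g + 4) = g + 1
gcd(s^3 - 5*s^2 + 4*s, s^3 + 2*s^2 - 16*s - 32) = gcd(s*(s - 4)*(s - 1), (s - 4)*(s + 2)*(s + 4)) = s - 4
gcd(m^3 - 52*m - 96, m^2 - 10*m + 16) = m - 8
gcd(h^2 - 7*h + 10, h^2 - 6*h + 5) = h - 5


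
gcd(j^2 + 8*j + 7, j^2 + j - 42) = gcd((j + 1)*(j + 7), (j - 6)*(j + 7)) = j + 7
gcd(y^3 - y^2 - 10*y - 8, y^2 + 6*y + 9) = 1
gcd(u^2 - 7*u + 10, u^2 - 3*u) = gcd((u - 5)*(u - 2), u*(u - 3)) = 1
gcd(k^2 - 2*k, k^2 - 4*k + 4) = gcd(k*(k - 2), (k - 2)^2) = k - 2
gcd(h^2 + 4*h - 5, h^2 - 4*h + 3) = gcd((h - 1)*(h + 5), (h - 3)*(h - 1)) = h - 1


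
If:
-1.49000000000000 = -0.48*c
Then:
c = 3.10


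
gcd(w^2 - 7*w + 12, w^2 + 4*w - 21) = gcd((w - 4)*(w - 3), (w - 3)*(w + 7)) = w - 3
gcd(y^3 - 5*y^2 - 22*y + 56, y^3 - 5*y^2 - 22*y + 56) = y^3 - 5*y^2 - 22*y + 56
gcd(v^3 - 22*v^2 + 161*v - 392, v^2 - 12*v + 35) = v - 7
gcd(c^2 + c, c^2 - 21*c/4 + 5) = 1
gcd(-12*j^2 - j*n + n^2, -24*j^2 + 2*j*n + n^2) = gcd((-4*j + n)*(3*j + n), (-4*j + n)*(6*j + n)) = 4*j - n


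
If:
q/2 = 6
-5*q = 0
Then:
No Solution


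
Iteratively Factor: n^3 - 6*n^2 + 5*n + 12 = (n - 4)*(n^2 - 2*n - 3) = (n - 4)*(n - 3)*(n + 1)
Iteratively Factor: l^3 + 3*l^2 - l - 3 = (l + 3)*(l^2 - 1) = (l - 1)*(l + 3)*(l + 1)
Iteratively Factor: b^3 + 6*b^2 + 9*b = (b + 3)*(b^2 + 3*b) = (b + 3)^2*(b)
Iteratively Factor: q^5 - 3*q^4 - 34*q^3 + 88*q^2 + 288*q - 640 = (q - 4)*(q^4 + q^3 - 30*q^2 - 32*q + 160) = (q - 4)*(q + 4)*(q^3 - 3*q^2 - 18*q + 40) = (q - 5)*(q - 4)*(q + 4)*(q^2 + 2*q - 8) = (q - 5)*(q - 4)*(q + 4)^2*(q - 2)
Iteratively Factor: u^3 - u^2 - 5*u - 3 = (u + 1)*(u^2 - 2*u - 3) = (u - 3)*(u + 1)*(u + 1)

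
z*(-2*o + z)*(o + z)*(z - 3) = -2*o^2*z^2 + 6*o^2*z - o*z^3 + 3*o*z^2 + z^4 - 3*z^3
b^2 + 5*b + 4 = (b + 1)*(b + 4)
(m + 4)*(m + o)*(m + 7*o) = m^3 + 8*m^2*o + 4*m^2 + 7*m*o^2 + 32*m*o + 28*o^2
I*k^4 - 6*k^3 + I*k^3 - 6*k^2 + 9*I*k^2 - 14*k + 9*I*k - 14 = (k - 2*I)*(k + I)*(k + 7*I)*(I*k + I)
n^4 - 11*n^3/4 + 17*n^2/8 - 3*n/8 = n*(n - 3/2)*(n - 1)*(n - 1/4)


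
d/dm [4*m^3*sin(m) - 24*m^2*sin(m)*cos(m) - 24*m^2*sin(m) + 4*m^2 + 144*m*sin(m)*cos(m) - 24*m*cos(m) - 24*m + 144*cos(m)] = 4*m^3*cos(m) + 12*m^2*sin(m) - 24*m^2*cos(m) - 24*m^2*cos(2*m) - 24*m*sin(m) - 24*m*sin(2*m) + 144*m*cos(2*m) + 8*m - 144*sin(m) + 72*sin(2*m) - 24*cos(m) - 24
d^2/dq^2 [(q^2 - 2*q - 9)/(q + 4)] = 30/(q^3 + 12*q^2 + 48*q + 64)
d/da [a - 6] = 1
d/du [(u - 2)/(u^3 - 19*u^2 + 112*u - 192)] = (-2*u^2 + 9*u - 4)/(u^5 - 30*u^4 + 345*u^3 - 1880*u^2 + 4800*u - 4608)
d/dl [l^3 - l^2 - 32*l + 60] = 3*l^2 - 2*l - 32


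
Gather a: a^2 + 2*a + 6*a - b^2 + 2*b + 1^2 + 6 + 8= a^2 + 8*a - b^2 + 2*b + 15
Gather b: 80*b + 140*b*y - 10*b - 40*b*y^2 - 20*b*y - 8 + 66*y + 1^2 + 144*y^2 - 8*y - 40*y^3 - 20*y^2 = b*(-40*y^2 + 120*y + 70) - 40*y^3 + 124*y^2 + 58*y - 7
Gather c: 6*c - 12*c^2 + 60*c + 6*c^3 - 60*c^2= 6*c^3 - 72*c^2 + 66*c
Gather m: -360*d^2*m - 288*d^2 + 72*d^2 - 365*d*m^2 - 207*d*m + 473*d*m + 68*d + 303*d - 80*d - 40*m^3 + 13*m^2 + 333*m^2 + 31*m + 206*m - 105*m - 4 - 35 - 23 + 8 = -216*d^2 + 291*d - 40*m^3 + m^2*(346 - 365*d) + m*(-360*d^2 + 266*d + 132) - 54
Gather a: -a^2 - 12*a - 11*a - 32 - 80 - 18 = -a^2 - 23*a - 130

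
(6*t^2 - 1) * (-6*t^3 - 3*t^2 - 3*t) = -36*t^5 - 18*t^4 - 12*t^3 + 3*t^2 + 3*t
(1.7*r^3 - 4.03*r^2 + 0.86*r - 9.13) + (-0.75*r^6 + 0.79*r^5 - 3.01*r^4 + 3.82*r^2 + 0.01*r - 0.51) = -0.75*r^6 + 0.79*r^5 - 3.01*r^4 + 1.7*r^3 - 0.21*r^2 + 0.87*r - 9.64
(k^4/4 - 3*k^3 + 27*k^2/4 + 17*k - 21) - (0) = k^4/4 - 3*k^3 + 27*k^2/4 + 17*k - 21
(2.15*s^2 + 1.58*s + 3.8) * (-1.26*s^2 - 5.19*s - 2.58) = -2.709*s^4 - 13.1493*s^3 - 18.5352*s^2 - 23.7984*s - 9.804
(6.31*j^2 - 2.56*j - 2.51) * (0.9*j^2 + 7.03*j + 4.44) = 5.679*j^4 + 42.0553*j^3 + 7.7606*j^2 - 29.0117*j - 11.1444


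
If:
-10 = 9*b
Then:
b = -10/9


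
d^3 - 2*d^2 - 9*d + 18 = (d - 3)*(d - 2)*(d + 3)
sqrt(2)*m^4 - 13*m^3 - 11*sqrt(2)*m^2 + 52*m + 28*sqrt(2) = (m - 2)*(m + 2)*(m - 7*sqrt(2))*(sqrt(2)*m + 1)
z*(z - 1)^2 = z^3 - 2*z^2 + z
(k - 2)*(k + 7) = k^2 + 5*k - 14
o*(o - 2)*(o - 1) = o^3 - 3*o^2 + 2*o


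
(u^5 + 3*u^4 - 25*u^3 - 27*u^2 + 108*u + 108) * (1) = u^5 + 3*u^4 - 25*u^3 - 27*u^2 + 108*u + 108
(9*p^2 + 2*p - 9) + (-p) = 9*p^2 + p - 9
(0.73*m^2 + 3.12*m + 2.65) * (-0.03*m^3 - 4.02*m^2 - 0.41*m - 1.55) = -0.0219*m^5 - 3.0282*m^4 - 12.9212*m^3 - 13.0637*m^2 - 5.9225*m - 4.1075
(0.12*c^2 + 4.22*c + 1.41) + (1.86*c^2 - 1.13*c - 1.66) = 1.98*c^2 + 3.09*c - 0.25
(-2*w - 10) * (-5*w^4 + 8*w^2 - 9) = 10*w^5 + 50*w^4 - 16*w^3 - 80*w^2 + 18*w + 90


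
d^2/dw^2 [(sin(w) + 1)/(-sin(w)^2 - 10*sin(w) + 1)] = (sin(w)^5 - 6*sin(w)^4 + 34*sin(w)^3 + 108*sin(w)^2 - 55*sin(w) - 222)/(10*sin(w) - cos(w)^2)^3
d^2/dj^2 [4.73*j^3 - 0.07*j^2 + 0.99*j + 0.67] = 28.38*j - 0.14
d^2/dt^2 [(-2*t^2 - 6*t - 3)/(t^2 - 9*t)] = 6*(-8*t^3 - 3*t^2 + 27*t - 81)/(t^3*(t^3 - 27*t^2 + 243*t - 729))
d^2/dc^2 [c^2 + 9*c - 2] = 2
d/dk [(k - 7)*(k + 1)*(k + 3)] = 3*k^2 - 6*k - 25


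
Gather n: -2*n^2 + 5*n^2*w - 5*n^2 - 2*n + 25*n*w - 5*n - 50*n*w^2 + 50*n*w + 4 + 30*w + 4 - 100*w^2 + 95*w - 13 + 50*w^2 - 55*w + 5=n^2*(5*w - 7) + n*(-50*w^2 + 75*w - 7) - 50*w^2 + 70*w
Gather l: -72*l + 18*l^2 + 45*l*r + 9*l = 18*l^2 + l*(45*r - 63)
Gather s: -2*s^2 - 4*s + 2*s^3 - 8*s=2*s^3 - 2*s^2 - 12*s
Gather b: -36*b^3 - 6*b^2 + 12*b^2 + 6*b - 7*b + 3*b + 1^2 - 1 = -36*b^3 + 6*b^2 + 2*b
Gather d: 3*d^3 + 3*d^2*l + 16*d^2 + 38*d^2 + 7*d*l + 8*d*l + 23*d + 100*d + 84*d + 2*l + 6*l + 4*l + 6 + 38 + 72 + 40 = 3*d^3 + d^2*(3*l + 54) + d*(15*l + 207) + 12*l + 156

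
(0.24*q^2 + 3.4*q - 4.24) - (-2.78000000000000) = 0.24*q^2 + 3.4*q - 1.46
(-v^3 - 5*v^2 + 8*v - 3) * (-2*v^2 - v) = 2*v^5 + 11*v^4 - 11*v^3 - 2*v^2 + 3*v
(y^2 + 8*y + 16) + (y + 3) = y^2 + 9*y + 19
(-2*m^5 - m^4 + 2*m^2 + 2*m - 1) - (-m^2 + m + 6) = -2*m^5 - m^4 + 3*m^2 + m - 7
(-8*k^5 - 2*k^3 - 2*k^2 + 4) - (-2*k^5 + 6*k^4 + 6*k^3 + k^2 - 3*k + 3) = -6*k^5 - 6*k^4 - 8*k^3 - 3*k^2 + 3*k + 1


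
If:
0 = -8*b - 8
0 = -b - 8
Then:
No Solution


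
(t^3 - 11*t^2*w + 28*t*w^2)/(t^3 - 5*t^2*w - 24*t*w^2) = (-t^2 + 11*t*w - 28*w^2)/(-t^2 + 5*t*w + 24*w^2)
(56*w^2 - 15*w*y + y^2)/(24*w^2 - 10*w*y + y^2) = (56*w^2 - 15*w*y + y^2)/(24*w^2 - 10*w*y + y^2)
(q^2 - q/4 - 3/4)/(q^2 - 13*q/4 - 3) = (q - 1)/(q - 4)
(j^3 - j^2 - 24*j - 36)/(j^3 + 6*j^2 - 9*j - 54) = (j^2 - 4*j - 12)/(j^2 + 3*j - 18)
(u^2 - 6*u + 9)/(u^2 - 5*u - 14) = (-u^2 + 6*u - 9)/(-u^2 + 5*u + 14)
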